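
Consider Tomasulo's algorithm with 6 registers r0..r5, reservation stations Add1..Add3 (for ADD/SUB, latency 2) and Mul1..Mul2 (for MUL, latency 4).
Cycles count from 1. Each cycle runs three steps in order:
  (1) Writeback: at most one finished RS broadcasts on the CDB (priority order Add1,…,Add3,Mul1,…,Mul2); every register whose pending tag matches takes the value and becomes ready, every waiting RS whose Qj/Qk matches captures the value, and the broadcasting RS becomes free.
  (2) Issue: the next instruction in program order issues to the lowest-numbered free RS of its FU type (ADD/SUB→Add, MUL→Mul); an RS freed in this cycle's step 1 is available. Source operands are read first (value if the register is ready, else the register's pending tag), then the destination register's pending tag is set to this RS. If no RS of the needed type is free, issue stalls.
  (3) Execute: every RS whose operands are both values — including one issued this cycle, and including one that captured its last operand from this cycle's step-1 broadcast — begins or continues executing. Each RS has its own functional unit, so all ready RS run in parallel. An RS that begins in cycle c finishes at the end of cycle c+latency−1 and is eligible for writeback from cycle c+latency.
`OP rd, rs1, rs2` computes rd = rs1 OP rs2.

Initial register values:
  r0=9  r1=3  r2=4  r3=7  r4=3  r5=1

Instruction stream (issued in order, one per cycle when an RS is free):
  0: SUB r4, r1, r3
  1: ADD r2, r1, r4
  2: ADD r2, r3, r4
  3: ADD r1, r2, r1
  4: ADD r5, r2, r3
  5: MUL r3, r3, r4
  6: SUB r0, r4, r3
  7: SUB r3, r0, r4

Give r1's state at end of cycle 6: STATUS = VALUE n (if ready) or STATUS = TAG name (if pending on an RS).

STATUS = TAG Add3

cycle 1: issue SUB r4<-Add1 // r0:9,r1:3,r2:4,r3:7,r4:Add1,r5:1
cycle 2: issue ADD r2<-Add2 // r0:9,r1:3,r2:Add2,r3:7,r4:Add1,r5:1
cycle 3: CDB Add1=-4; issue ADD r2<-Add1 // r0:9,r1:3,r2:Add1,r3:7,r4:-4,r5:1
cycle 4: issue ADD r1<-Add3 // r0:9,r1:Add3,r2:Add1,r3:7,r4:-4,r5:1
cycle 5: CDB Add1=3; issue ADD r5<-Add1 // r0:9,r1:Add3,r2:3,r3:7,r4:-4,r5:Add1
cycle 6: CDB Add2=-1; issue MUL r3<-Mul1 // r0:9,r1:Add3,r2:3,r3:Mul1,r4:-4,r5:Add1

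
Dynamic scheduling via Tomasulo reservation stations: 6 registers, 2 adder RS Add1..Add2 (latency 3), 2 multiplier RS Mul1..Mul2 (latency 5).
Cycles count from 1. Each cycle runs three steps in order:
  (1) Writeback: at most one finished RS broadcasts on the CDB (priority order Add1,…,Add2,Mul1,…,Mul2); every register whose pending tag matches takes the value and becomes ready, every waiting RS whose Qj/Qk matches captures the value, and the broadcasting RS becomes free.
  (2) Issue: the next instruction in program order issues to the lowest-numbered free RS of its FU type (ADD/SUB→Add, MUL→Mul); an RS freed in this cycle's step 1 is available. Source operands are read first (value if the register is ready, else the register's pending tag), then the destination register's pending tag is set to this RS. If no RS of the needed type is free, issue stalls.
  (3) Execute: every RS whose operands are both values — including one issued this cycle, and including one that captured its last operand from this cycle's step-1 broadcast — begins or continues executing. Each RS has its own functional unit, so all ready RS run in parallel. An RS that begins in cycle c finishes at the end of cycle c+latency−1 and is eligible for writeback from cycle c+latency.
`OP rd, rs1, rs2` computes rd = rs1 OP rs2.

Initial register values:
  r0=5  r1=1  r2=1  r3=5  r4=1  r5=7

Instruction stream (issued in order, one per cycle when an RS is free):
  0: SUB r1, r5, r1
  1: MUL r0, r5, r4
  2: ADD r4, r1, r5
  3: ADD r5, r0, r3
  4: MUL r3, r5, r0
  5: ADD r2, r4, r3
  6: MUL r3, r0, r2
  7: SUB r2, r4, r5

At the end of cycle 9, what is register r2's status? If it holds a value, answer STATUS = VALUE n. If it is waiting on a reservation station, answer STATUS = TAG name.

STATUS = TAG Add2

cycle 1: issue SUB r1<-Add1 // r0:5,r1:Add1,r2:1,r3:5,r4:1,r5:7
cycle 2: issue MUL r0<-Mul1 // r0:Mul1,r1:Add1,r2:1,r3:5,r4:1,r5:7
cycle 3: issue ADD r4<-Add2 // r0:Mul1,r1:Add1,r2:1,r3:5,r4:Add2,r5:7
cycle 4: CDB Add1=6; issue ADD r5<-Add1 // r0:Mul1,r1:6,r2:1,r3:5,r4:Add2,r5:Add1
cycle 5: issue MUL r3<-Mul2 // r0:Mul1,r1:6,r2:1,r3:Mul2,r4:Add2,r5:Add1
cycle 6: stall // r0:Mul1,r1:6,r2:1,r3:Mul2,r4:Add2,r5:Add1
cycle 7: CDB Add2=13; issue ADD r2<-Add2 // r0:Mul1,r1:6,r2:Add2,r3:Mul2,r4:13,r5:Add1
cycle 8: CDB Mul1=7; issue MUL r3<-Mul1 // r0:7,r1:6,r2:Add2,r3:Mul1,r4:13,r5:Add1
cycle 9: stall // r0:7,r1:6,r2:Add2,r3:Mul1,r4:13,r5:Add1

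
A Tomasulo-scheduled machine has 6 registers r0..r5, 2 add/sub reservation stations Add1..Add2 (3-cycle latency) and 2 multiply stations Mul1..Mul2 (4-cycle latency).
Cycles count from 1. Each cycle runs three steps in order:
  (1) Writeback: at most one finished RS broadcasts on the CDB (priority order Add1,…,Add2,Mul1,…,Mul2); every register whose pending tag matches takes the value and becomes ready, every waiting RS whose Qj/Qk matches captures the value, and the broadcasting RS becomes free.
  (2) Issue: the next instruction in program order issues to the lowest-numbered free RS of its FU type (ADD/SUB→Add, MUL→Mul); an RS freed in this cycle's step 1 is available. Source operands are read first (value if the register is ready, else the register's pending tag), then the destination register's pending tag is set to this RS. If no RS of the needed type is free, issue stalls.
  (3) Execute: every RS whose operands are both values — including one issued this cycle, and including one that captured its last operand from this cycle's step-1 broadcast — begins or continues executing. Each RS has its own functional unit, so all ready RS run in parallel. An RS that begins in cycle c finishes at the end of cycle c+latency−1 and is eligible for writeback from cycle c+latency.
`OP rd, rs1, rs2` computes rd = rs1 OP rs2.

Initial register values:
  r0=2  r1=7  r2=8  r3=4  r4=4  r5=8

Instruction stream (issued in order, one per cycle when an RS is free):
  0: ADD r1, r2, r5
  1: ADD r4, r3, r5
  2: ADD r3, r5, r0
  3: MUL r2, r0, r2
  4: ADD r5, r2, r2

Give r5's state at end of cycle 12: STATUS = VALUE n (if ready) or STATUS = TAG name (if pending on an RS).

cycle 1: issue ADD r1<-Add1 // r0:2,r1:Add1,r2:8,r3:4,r4:4,r5:8
cycle 2: issue ADD r4<-Add2 // r0:2,r1:Add1,r2:8,r3:4,r4:Add2,r5:8
cycle 3: stall // r0:2,r1:Add1,r2:8,r3:4,r4:Add2,r5:8
cycle 4: CDB Add1=16; issue ADD r3<-Add1 // r0:2,r1:16,r2:8,r3:Add1,r4:Add2,r5:8
cycle 5: CDB Add2=12; issue MUL r2<-Mul1 // r0:2,r1:16,r2:Mul1,r3:Add1,r4:12,r5:8
cycle 6: issue ADD r5<-Add2 // r0:2,r1:16,r2:Mul1,r3:Add1,r4:12,r5:Add2
cycle 7: CDB Add1=10 // r0:2,r1:16,r2:Mul1,r3:10,r4:12,r5:Add2
cycle 8: - // r0:2,r1:16,r2:Mul1,r3:10,r4:12,r5:Add2
cycle 9: CDB Mul1=16 // r0:2,r1:16,r2:16,r3:10,r4:12,r5:Add2
cycle 10: - // r0:2,r1:16,r2:16,r3:10,r4:12,r5:Add2
cycle 11: - // r0:2,r1:16,r2:16,r3:10,r4:12,r5:Add2
cycle 12: CDB Add2=32 // r0:2,r1:16,r2:16,r3:10,r4:12,r5:32

STATUS = VALUE 32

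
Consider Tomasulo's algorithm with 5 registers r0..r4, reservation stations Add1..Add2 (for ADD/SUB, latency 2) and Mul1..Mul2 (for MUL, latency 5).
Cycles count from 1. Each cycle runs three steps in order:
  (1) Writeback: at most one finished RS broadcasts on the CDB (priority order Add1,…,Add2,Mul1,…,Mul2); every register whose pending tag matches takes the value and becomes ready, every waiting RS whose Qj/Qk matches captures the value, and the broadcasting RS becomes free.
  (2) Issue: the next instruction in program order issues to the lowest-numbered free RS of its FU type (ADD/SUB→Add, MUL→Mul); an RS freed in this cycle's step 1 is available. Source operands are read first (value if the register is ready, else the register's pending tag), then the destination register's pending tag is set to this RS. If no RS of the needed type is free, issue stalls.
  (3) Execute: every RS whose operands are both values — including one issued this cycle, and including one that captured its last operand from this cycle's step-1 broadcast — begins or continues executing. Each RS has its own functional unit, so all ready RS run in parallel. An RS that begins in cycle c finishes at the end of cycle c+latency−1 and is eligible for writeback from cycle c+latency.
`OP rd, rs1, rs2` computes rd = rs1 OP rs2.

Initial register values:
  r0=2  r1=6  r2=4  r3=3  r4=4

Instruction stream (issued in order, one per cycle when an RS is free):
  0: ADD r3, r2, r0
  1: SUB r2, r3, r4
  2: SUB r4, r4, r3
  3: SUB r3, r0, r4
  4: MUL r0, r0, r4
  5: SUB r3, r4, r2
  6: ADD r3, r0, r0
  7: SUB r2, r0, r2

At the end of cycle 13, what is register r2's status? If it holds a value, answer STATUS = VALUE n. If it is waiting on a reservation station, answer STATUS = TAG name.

STATUS = VALUE -6

cycle 1: issue ADD r3<-Add1 // r0:2,r1:6,r2:4,r3:Add1,r4:4
cycle 2: issue SUB r2<-Add2 // r0:2,r1:6,r2:Add2,r3:Add1,r4:4
cycle 3: CDB Add1=6; issue SUB r4<-Add1 // r0:2,r1:6,r2:Add2,r3:6,r4:Add1
cycle 4: stall // r0:2,r1:6,r2:Add2,r3:6,r4:Add1
cycle 5: CDB Add1=-2; issue SUB r3<-Add1 // r0:2,r1:6,r2:Add2,r3:Add1,r4:-2
cycle 6: CDB Add2=2; issue MUL r0<-Mul1 // r0:Mul1,r1:6,r2:2,r3:Add1,r4:-2
cycle 7: CDB Add1=4; issue SUB r3<-Add1 // r0:Mul1,r1:6,r2:2,r3:Add1,r4:-2
cycle 8: issue ADD r3<-Add2 // r0:Mul1,r1:6,r2:2,r3:Add2,r4:-2
cycle 9: CDB Add1=-4; issue SUB r2<-Add1 // r0:Mul1,r1:6,r2:Add1,r3:Add2,r4:-2
cycle 10: - // r0:Mul1,r1:6,r2:Add1,r3:Add2,r4:-2
cycle 11: CDB Mul1=-4 // r0:-4,r1:6,r2:Add1,r3:Add2,r4:-2
cycle 12: - // r0:-4,r1:6,r2:Add1,r3:Add2,r4:-2
cycle 13: CDB Add1=-6 // r0:-4,r1:6,r2:-6,r3:Add2,r4:-2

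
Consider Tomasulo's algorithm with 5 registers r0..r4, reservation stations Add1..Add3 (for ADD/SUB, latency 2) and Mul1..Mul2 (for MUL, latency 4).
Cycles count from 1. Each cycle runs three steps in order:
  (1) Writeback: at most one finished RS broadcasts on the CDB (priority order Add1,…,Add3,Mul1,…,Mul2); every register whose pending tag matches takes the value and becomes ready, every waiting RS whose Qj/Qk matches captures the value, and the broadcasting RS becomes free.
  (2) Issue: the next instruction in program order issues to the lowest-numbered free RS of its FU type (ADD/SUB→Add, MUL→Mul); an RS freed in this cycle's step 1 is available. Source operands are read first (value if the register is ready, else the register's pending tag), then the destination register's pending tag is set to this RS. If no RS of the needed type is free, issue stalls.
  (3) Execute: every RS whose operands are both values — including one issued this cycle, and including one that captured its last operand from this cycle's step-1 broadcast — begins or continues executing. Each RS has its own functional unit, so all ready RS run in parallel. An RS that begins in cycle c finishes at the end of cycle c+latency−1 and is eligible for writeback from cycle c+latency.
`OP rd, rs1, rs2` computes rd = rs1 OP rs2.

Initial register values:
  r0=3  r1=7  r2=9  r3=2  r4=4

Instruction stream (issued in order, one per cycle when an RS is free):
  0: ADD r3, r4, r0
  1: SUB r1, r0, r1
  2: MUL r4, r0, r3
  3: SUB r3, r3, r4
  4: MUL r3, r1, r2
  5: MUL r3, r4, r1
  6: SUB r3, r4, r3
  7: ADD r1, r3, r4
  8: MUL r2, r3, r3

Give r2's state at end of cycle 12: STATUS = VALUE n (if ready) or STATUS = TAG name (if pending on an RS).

  c1: issue ADD r3<-Add1  regs: r0:3,r1:7,r2:9,r3:Add1,r4:4
  c2: issue SUB r1<-Add2  regs: r0:3,r1:Add2,r2:9,r3:Add1,r4:4
  c3: CDB Add1=7; issue MUL r4<-Mul1  regs: r0:3,r1:Add2,r2:9,r3:7,r4:Mul1
  c4: CDB Add2=-4; issue SUB r3<-Add1  regs: r0:3,r1:-4,r2:9,r3:Add1,r4:Mul1
  c5: issue MUL r3<-Mul2  regs: r0:3,r1:-4,r2:9,r3:Mul2,r4:Mul1
  c6: stall  regs: r0:3,r1:-4,r2:9,r3:Mul2,r4:Mul1
  c7: CDB Mul1=21; issue MUL r3<-Mul1  regs: r0:3,r1:-4,r2:9,r3:Mul1,r4:21
  c8: issue SUB r3<-Add2  regs: r0:3,r1:-4,r2:9,r3:Add2,r4:21
  c9: CDB Add1=-14; issue ADD r1<-Add1  regs: r0:3,r1:Add1,r2:9,r3:Add2,r4:21
  c10: CDB Mul2=-36; issue MUL r2<-Mul2  regs: r0:3,r1:Add1,r2:Mul2,r3:Add2,r4:21
  c11: CDB Mul1=-84  regs: r0:3,r1:Add1,r2:Mul2,r3:Add2,r4:21
  c12: -  regs: r0:3,r1:Add1,r2:Mul2,r3:Add2,r4:21

STATUS = TAG Mul2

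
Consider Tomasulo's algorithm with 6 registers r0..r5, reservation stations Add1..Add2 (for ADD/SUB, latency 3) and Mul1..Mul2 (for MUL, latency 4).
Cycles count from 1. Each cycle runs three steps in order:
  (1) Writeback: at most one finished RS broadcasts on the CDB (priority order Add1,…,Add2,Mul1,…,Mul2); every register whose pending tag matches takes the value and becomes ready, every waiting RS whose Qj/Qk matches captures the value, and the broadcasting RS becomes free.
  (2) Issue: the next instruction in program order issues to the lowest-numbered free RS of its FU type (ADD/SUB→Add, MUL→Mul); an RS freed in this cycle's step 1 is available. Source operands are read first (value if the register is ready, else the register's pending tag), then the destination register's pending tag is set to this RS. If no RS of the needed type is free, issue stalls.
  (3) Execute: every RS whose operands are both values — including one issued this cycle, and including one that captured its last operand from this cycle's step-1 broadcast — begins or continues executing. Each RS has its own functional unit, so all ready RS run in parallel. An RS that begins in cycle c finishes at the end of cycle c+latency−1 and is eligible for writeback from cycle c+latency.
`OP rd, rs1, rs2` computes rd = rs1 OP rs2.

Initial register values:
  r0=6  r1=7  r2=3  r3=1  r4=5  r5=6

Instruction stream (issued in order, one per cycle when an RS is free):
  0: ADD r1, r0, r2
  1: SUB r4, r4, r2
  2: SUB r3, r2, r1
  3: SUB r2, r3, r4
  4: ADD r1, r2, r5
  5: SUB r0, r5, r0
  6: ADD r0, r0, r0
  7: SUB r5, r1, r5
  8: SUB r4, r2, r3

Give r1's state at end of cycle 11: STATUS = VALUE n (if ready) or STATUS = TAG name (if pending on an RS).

  c1: issue ADD r1<-Add1  regs: r0:6,r1:Add1,r2:3,r3:1,r4:5,r5:6
  c2: issue SUB r4<-Add2  regs: r0:6,r1:Add1,r2:3,r3:1,r4:Add2,r5:6
  c3: stall  regs: r0:6,r1:Add1,r2:3,r3:1,r4:Add2,r5:6
  c4: CDB Add1=9; issue SUB r3<-Add1  regs: r0:6,r1:9,r2:3,r3:Add1,r4:Add2,r5:6
  c5: CDB Add2=2; issue SUB r2<-Add2  regs: r0:6,r1:9,r2:Add2,r3:Add1,r4:2,r5:6
  c6: stall  regs: r0:6,r1:9,r2:Add2,r3:Add1,r4:2,r5:6
  c7: CDB Add1=-6; issue ADD r1<-Add1  regs: r0:6,r1:Add1,r2:Add2,r3:-6,r4:2,r5:6
  c8: stall  regs: r0:6,r1:Add1,r2:Add2,r3:-6,r4:2,r5:6
  c9: stall  regs: r0:6,r1:Add1,r2:Add2,r3:-6,r4:2,r5:6
  c10: CDB Add2=-8; issue SUB r0<-Add2  regs: r0:Add2,r1:Add1,r2:-8,r3:-6,r4:2,r5:6
  c11: stall  regs: r0:Add2,r1:Add1,r2:-8,r3:-6,r4:2,r5:6

STATUS = TAG Add1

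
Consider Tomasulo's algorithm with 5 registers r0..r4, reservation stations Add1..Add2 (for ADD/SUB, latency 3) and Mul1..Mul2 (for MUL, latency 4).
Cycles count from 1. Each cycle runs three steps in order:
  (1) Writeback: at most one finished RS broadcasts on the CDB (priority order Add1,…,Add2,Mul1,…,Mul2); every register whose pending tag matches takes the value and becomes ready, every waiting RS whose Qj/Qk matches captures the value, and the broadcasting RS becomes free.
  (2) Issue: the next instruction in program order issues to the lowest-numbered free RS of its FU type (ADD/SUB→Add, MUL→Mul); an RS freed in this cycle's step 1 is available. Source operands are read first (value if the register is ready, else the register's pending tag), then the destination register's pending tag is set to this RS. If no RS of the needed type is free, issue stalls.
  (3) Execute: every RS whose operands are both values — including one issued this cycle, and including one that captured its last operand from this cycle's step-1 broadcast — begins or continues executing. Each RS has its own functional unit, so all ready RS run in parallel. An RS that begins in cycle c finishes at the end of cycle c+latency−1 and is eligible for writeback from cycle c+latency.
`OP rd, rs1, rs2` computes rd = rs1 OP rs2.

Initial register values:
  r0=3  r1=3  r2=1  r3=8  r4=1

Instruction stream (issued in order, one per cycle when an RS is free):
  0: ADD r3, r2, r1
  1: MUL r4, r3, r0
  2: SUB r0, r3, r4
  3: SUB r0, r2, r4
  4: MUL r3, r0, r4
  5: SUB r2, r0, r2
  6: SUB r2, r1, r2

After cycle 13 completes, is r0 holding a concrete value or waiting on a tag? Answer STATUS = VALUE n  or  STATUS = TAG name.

STATUS = VALUE -11

cycle 1: issue ADD r3<-Add1 // r0:3,r1:3,r2:1,r3:Add1,r4:1
cycle 2: issue MUL r4<-Mul1 // r0:3,r1:3,r2:1,r3:Add1,r4:Mul1
cycle 3: issue SUB r0<-Add2 // r0:Add2,r1:3,r2:1,r3:Add1,r4:Mul1
cycle 4: CDB Add1=4; issue SUB r0<-Add1 // r0:Add1,r1:3,r2:1,r3:4,r4:Mul1
cycle 5: issue MUL r3<-Mul2 // r0:Add1,r1:3,r2:1,r3:Mul2,r4:Mul1
cycle 6: stall // r0:Add1,r1:3,r2:1,r3:Mul2,r4:Mul1
cycle 7: stall // r0:Add1,r1:3,r2:1,r3:Mul2,r4:Mul1
cycle 8: CDB Mul1=12; stall // r0:Add1,r1:3,r2:1,r3:Mul2,r4:12
cycle 9: stall // r0:Add1,r1:3,r2:1,r3:Mul2,r4:12
cycle 10: stall // r0:Add1,r1:3,r2:1,r3:Mul2,r4:12
cycle 11: CDB Add1=-11; issue SUB r2<-Add1 // r0:-11,r1:3,r2:Add1,r3:Mul2,r4:12
cycle 12: CDB Add2=-8; issue SUB r2<-Add2 // r0:-11,r1:3,r2:Add2,r3:Mul2,r4:12
cycle 13: - // r0:-11,r1:3,r2:Add2,r3:Mul2,r4:12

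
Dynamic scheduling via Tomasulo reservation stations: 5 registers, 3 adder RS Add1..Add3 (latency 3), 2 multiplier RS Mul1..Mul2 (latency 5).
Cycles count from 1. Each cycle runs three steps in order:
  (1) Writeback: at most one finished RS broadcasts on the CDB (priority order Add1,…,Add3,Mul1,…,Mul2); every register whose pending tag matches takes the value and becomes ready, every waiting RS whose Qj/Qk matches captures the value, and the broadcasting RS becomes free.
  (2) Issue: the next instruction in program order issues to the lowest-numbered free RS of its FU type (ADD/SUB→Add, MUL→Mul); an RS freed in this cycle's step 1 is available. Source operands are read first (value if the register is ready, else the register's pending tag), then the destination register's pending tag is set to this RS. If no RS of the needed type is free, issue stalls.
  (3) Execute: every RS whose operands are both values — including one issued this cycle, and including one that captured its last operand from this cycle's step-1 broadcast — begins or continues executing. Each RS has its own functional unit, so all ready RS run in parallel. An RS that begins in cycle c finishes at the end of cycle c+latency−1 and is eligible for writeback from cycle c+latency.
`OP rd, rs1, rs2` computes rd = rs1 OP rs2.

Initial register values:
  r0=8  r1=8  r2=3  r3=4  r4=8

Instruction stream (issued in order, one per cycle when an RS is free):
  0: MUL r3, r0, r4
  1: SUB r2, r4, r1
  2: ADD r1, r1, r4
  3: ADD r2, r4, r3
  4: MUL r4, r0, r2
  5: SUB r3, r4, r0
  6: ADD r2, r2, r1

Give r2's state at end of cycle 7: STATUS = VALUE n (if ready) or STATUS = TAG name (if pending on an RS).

STATUS = TAG Add2

  c1: issue MUL r3<-Mul1  regs: r0:8,r1:8,r2:3,r3:Mul1,r4:8
  c2: issue SUB r2<-Add1  regs: r0:8,r1:8,r2:Add1,r3:Mul1,r4:8
  c3: issue ADD r1<-Add2  regs: r0:8,r1:Add2,r2:Add1,r3:Mul1,r4:8
  c4: issue ADD r2<-Add3  regs: r0:8,r1:Add2,r2:Add3,r3:Mul1,r4:8
  c5: CDB Add1=0; issue MUL r4<-Mul2  regs: r0:8,r1:Add2,r2:Add3,r3:Mul1,r4:Mul2
  c6: CDB Add2=16; issue SUB r3<-Add1  regs: r0:8,r1:16,r2:Add3,r3:Add1,r4:Mul2
  c7: CDB Mul1=64; issue ADD r2<-Add2  regs: r0:8,r1:16,r2:Add2,r3:Add1,r4:Mul2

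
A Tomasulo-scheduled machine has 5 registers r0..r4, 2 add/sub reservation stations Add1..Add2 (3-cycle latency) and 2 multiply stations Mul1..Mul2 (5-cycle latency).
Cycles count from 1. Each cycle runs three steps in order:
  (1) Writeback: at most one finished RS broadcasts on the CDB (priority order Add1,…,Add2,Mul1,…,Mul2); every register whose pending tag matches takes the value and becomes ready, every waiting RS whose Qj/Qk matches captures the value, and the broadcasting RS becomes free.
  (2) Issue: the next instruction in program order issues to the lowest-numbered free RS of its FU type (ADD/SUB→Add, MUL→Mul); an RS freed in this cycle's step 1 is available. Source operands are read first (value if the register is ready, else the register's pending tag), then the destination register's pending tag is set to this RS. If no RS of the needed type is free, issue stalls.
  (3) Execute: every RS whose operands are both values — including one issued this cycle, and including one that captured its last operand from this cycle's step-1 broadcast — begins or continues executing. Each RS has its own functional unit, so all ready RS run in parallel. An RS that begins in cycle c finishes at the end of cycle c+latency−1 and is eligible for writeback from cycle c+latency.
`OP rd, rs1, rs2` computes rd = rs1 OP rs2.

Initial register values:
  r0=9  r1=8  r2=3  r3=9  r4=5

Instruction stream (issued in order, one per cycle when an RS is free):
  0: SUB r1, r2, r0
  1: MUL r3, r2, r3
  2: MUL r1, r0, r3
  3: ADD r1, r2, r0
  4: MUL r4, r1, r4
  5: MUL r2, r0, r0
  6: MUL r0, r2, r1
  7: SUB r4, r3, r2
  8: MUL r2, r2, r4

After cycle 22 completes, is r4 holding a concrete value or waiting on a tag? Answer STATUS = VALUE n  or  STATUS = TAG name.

STATUS = VALUE -54

cycle 1: issue SUB r1<-Add1 // r0:9,r1:Add1,r2:3,r3:9,r4:5
cycle 2: issue MUL r3<-Mul1 // r0:9,r1:Add1,r2:3,r3:Mul1,r4:5
cycle 3: issue MUL r1<-Mul2 // r0:9,r1:Mul2,r2:3,r3:Mul1,r4:5
cycle 4: CDB Add1=-6; issue ADD r1<-Add1 // r0:9,r1:Add1,r2:3,r3:Mul1,r4:5
cycle 5: stall // r0:9,r1:Add1,r2:3,r3:Mul1,r4:5
cycle 6: stall // r0:9,r1:Add1,r2:3,r3:Mul1,r4:5
cycle 7: CDB Add1=12; stall // r0:9,r1:12,r2:3,r3:Mul1,r4:5
cycle 8: CDB Mul1=27; issue MUL r4<-Mul1 // r0:9,r1:12,r2:3,r3:27,r4:Mul1
cycle 9: stall // r0:9,r1:12,r2:3,r3:27,r4:Mul1
cycle 10: stall // r0:9,r1:12,r2:3,r3:27,r4:Mul1
cycle 11: stall // r0:9,r1:12,r2:3,r3:27,r4:Mul1
cycle 12: stall // r0:9,r1:12,r2:3,r3:27,r4:Mul1
cycle 13: CDB Mul1=60; issue MUL r2<-Mul1 // r0:9,r1:12,r2:Mul1,r3:27,r4:60
cycle 14: CDB Mul2=243; issue MUL r0<-Mul2 // r0:Mul2,r1:12,r2:Mul1,r3:27,r4:60
cycle 15: issue SUB r4<-Add1 // r0:Mul2,r1:12,r2:Mul1,r3:27,r4:Add1
cycle 16: stall // r0:Mul2,r1:12,r2:Mul1,r3:27,r4:Add1
cycle 17: stall // r0:Mul2,r1:12,r2:Mul1,r3:27,r4:Add1
cycle 18: CDB Mul1=81; issue MUL r2<-Mul1 // r0:Mul2,r1:12,r2:Mul1,r3:27,r4:Add1
cycle 19: - // r0:Mul2,r1:12,r2:Mul1,r3:27,r4:Add1
cycle 20: - // r0:Mul2,r1:12,r2:Mul1,r3:27,r4:Add1
cycle 21: CDB Add1=-54 // r0:Mul2,r1:12,r2:Mul1,r3:27,r4:-54
cycle 22: - // r0:Mul2,r1:12,r2:Mul1,r3:27,r4:-54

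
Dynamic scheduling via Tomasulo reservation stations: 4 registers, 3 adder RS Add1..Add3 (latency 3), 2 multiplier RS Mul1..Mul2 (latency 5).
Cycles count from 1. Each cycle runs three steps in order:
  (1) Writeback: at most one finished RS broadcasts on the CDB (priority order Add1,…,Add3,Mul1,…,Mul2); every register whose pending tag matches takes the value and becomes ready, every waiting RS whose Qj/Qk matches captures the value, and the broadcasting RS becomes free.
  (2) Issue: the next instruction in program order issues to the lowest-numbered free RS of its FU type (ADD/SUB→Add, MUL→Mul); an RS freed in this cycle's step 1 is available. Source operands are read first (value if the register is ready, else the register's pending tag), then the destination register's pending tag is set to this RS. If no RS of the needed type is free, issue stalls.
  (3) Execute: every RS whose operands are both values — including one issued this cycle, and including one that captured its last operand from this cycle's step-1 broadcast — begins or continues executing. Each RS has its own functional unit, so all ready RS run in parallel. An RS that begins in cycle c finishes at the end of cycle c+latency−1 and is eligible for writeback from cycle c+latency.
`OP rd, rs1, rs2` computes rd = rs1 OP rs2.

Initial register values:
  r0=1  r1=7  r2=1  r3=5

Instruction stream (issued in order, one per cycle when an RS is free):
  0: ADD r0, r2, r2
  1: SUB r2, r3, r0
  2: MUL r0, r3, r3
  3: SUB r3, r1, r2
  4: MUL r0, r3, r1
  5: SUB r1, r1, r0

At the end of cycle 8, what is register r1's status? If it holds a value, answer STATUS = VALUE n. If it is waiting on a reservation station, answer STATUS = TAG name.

STATUS = TAG Add3

cycle 1: issue ADD r0<-Add1 // r0:Add1,r1:7,r2:1,r3:5
cycle 2: issue SUB r2<-Add2 // r0:Add1,r1:7,r2:Add2,r3:5
cycle 3: issue MUL r0<-Mul1 // r0:Mul1,r1:7,r2:Add2,r3:5
cycle 4: CDB Add1=2; issue SUB r3<-Add1 // r0:Mul1,r1:7,r2:Add2,r3:Add1
cycle 5: issue MUL r0<-Mul2 // r0:Mul2,r1:7,r2:Add2,r3:Add1
cycle 6: issue SUB r1<-Add3 // r0:Mul2,r1:Add3,r2:Add2,r3:Add1
cycle 7: CDB Add2=3 // r0:Mul2,r1:Add3,r2:3,r3:Add1
cycle 8: CDB Mul1=25 // r0:Mul2,r1:Add3,r2:3,r3:Add1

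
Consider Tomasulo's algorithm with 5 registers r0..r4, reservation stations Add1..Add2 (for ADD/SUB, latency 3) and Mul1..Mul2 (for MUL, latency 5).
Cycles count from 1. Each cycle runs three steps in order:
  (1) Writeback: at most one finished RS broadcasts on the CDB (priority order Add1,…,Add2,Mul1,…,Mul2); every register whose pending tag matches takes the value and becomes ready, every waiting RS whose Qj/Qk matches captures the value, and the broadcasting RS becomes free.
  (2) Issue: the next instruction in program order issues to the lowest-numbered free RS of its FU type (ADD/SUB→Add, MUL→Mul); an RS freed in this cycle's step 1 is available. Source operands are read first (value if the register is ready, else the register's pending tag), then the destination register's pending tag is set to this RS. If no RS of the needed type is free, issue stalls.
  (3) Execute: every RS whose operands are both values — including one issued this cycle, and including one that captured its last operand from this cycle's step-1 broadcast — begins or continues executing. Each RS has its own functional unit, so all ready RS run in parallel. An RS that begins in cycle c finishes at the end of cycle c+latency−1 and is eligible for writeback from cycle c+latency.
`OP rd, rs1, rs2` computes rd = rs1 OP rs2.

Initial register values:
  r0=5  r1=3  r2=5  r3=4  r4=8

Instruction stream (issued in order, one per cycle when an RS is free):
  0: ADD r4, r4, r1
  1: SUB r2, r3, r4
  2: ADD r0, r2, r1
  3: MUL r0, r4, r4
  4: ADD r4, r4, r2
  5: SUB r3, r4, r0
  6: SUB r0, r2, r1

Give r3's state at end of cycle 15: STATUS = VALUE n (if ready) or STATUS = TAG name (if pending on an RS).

STATUS = VALUE -117

cycle 1: issue ADD r4<-Add1 // r0:5,r1:3,r2:5,r3:4,r4:Add1
cycle 2: issue SUB r2<-Add2 // r0:5,r1:3,r2:Add2,r3:4,r4:Add1
cycle 3: stall // r0:5,r1:3,r2:Add2,r3:4,r4:Add1
cycle 4: CDB Add1=11; issue ADD r0<-Add1 // r0:Add1,r1:3,r2:Add2,r3:4,r4:11
cycle 5: issue MUL r0<-Mul1 // r0:Mul1,r1:3,r2:Add2,r3:4,r4:11
cycle 6: stall // r0:Mul1,r1:3,r2:Add2,r3:4,r4:11
cycle 7: CDB Add2=-7; issue ADD r4<-Add2 // r0:Mul1,r1:3,r2:-7,r3:4,r4:Add2
cycle 8: stall // r0:Mul1,r1:3,r2:-7,r3:4,r4:Add2
cycle 9: stall // r0:Mul1,r1:3,r2:-7,r3:4,r4:Add2
cycle 10: CDB Add1=-4; issue SUB r3<-Add1 // r0:Mul1,r1:3,r2:-7,r3:Add1,r4:Add2
cycle 11: CDB Add2=4; issue SUB r0<-Add2 // r0:Add2,r1:3,r2:-7,r3:Add1,r4:4
cycle 12: CDB Mul1=121 // r0:Add2,r1:3,r2:-7,r3:Add1,r4:4
cycle 13: - // r0:Add2,r1:3,r2:-7,r3:Add1,r4:4
cycle 14: CDB Add2=-10 // r0:-10,r1:3,r2:-7,r3:Add1,r4:4
cycle 15: CDB Add1=-117 // r0:-10,r1:3,r2:-7,r3:-117,r4:4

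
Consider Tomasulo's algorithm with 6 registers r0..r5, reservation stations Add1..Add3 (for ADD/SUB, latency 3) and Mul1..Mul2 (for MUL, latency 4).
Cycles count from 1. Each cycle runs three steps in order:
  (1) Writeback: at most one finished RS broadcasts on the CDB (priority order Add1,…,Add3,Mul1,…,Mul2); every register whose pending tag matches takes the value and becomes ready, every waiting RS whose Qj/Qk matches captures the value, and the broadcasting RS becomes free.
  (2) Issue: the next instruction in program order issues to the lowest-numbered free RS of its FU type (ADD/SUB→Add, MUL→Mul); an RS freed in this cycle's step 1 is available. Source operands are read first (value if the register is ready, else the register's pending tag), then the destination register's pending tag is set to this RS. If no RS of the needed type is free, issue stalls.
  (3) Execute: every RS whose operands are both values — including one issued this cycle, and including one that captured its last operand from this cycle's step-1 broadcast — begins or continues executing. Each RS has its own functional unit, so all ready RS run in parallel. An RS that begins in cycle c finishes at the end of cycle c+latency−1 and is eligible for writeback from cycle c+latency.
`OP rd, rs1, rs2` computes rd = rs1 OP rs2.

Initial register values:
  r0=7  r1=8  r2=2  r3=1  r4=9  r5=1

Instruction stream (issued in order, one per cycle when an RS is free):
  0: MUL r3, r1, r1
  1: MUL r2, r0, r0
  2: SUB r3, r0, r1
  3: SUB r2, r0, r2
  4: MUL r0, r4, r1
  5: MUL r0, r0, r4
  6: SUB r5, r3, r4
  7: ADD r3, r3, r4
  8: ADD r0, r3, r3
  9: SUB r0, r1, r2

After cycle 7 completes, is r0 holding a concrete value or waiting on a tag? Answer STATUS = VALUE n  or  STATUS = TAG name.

  c1: issue MUL r3<-Mul1  regs: r0:7,r1:8,r2:2,r3:Mul1,r4:9,r5:1
  c2: issue MUL r2<-Mul2  regs: r0:7,r1:8,r2:Mul2,r3:Mul1,r4:9,r5:1
  c3: issue SUB r3<-Add1  regs: r0:7,r1:8,r2:Mul2,r3:Add1,r4:9,r5:1
  c4: issue SUB r2<-Add2  regs: r0:7,r1:8,r2:Add2,r3:Add1,r4:9,r5:1
  c5: CDB Mul1=64; issue MUL r0<-Mul1  regs: r0:Mul1,r1:8,r2:Add2,r3:Add1,r4:9,r5:1
  c6: CDB Add1=-1; stall  regs: r0:Mul1,r1:8,r2:Add2,r3:-1,r4:9,r5:1
  c7: CDB Mul2=49; issue MUL r0<-Mul2  regs: r0:Mul2,r1:8,r2:Add2,r3:-1,r4:9,r5:1

STATUS = TAG Mul2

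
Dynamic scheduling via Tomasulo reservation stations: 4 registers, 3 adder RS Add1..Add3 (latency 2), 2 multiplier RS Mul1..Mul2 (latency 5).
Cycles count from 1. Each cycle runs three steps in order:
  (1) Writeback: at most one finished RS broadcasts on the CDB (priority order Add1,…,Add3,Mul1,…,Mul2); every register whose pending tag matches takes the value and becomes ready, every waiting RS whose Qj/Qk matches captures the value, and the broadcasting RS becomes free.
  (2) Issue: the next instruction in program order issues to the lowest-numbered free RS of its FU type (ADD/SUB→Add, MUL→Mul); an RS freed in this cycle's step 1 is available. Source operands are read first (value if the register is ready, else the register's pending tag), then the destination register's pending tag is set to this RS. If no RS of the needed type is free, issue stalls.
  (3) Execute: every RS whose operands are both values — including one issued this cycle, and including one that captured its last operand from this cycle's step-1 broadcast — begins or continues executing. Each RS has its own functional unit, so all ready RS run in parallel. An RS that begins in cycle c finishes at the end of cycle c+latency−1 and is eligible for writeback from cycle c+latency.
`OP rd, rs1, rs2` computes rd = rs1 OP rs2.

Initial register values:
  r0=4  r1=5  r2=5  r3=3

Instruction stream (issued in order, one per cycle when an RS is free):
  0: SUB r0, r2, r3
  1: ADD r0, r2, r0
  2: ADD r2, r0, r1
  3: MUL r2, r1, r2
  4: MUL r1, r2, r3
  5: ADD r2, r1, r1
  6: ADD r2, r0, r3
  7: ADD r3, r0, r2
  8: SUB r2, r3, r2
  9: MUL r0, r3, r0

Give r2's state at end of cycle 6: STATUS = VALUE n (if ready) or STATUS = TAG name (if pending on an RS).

STATUS = TAG Add2

cycle 1: issue SUB r0<-Add1 // r0:Add1,r1:5,r2:5,r3:3
cycle 2: issue ADD r0<-Add2 // r0:Add2,r1:5,r2:5,r3:3
cycle 3: CDB Add1=2; issue ADD r2<-Add1 // r0:Add2,r1:5,r2:Add1,r3:3
cycle 4: issue MUL r2<-Mul1 // r0:Add2,r1:5,r2:Mul1,r3:3
cycle 5: CDB Add2=7; issue MUL r1<-Mul2 // r0:7,r1:Mul2,r2:Mul1,r3:3
cycle 6: issue ADD r2<-Add2 // r0:7,r1:Mul2,r2:Add2,r3:3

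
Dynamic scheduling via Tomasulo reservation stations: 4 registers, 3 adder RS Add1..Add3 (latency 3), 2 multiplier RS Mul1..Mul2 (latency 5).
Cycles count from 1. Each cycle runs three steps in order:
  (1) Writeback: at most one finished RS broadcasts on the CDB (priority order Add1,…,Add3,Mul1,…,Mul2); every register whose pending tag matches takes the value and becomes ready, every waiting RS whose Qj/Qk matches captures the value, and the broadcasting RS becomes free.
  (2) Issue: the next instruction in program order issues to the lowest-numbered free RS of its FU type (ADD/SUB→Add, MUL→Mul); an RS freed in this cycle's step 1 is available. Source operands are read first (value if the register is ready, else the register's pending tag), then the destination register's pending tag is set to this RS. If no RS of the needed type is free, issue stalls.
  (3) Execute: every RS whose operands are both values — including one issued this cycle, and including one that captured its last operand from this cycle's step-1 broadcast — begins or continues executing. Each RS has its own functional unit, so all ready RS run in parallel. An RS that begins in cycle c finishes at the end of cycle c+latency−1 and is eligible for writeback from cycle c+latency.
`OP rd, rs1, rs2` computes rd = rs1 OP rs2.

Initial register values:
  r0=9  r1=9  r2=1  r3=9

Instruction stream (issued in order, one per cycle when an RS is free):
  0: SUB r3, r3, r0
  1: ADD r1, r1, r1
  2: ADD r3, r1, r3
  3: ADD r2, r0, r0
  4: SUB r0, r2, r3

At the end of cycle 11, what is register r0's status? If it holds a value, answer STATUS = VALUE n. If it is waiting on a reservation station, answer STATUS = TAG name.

  c1: issue SUB r3<-Add1  regs: r0:9,r1:9,r2:1,r3:Add1
  c2: issue ADD r1<-Add2  regs: r0:9,r1:Add2,r2:1,r3:Add1
  c3: issue ADD r3<-Add3  regs: r0:9,r1:Add2,r2:1,r3:Add3
  c4: CDB Add1=0; issue ADD r2<-Add1  regs: r0:9,r1:Add2,r2:Add1,r3:Add3
  c5: CDB Add2=18; issue SUB r0<-Add2  regs: r0:Add2,r1:18,r2:Add1,r3:Add3
  c6: -  regs: r0:Add2,r1:18,r2:Add1,r3:Add3
  c7: CDB Add1=18  regs: r0:Add2,r1:18,r2:18,r3:Add3
  c8: CDB Add3=18  regs: r0:Add2,r1:18,r2:18,r3:18
  c9: -  regs: r0:Add2,r1:18,r2:18,r3:18
  c10: -  regs: r0:Add2,r1:18,r2:18,r3:18
  c11: CDB Add2=0  regs: r0:0,r1:18,r2:18,r3:18

STATUS = VALUE 0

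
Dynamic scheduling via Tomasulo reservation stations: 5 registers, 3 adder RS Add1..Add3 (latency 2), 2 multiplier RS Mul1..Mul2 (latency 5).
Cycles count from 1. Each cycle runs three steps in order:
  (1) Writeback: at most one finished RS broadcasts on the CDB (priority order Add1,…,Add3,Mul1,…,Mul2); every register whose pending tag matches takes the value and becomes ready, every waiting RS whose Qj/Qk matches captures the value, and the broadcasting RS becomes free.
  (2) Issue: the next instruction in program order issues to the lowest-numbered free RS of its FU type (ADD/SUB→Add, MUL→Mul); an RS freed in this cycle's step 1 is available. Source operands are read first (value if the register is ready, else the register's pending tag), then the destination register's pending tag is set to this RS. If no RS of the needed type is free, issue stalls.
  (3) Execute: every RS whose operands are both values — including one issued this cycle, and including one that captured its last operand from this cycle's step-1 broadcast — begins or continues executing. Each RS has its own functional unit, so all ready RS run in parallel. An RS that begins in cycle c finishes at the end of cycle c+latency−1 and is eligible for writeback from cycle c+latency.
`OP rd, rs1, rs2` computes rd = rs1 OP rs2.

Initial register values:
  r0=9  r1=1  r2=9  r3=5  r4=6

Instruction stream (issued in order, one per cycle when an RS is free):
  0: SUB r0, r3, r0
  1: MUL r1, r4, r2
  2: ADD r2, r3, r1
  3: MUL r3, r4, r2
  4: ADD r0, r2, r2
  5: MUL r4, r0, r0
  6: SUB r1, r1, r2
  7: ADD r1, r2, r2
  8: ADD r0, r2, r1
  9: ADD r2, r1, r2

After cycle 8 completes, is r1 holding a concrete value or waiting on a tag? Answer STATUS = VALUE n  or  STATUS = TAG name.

STATUS = TAG Add3

  c1: issue SUB r0<-Add1  regs: r0:Add1,r1:1,r2:9,r3:5,r4:6
  c2: issue MUL r1<-Mul1  regs: r0:Add1,r1:Mul1,r2:9,r3:5,r4:6
  c3: CDB Add1=-4; issue ADD r2<-Add1  regs: r0:-4,r1:Mul1,r2:Add1,r3:5,r4:6
  c4: issue MUL r3<-Mul2  regs: r0:-4,r1:Mul1,r2:Add1,r3:Mul2,r4:6
  c5: issue ADD r0<-Add2  regs: r0:Add2,r1:Mul1,r2:Add1,r3:Mul2,r4:6
  c6: stall  regs: r0:Add2,r1:Mul1,r2:Add1,r3:Mul2,r4:6
  c7: CDB Mul1=54; issue MUL r4<-Mul1  regs: r0:Add2,r1:54,r2:Add1,r3:Mul2,r4:Mul1
  c8: issue SUB r1<-Add3  regs: r0:Add2,r1:Add3,r2:Add1,r3:Mul2,r4:Mul1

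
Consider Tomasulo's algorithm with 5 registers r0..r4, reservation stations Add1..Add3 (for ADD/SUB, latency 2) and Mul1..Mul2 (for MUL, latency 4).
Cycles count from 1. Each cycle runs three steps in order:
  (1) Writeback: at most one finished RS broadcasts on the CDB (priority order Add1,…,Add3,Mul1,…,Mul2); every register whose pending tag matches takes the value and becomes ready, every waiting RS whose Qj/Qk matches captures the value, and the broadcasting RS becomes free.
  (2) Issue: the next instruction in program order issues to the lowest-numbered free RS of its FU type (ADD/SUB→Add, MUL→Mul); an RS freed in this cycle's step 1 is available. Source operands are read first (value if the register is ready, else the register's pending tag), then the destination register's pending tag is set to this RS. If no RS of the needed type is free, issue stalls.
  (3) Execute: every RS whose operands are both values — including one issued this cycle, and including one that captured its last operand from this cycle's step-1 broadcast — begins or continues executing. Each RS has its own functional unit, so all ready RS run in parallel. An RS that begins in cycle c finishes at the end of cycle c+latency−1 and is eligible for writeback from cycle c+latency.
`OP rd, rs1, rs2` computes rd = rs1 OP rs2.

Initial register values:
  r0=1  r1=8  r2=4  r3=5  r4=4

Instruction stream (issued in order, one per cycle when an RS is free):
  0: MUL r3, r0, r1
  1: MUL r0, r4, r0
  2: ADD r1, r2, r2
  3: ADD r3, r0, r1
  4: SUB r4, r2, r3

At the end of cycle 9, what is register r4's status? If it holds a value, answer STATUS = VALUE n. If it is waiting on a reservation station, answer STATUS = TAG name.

  c1: issue MUL r3<-Mul1  regs: r0:1,r1:8,r2:4,r3:Mul1,r4:4
  c2: issue MUL r0<-Mul2  regs: r0:Mul2,r1:8,r2:4,r3:Mul1,r4:4
  c3: issue ADD r1<-Add1  regs: r0:Mul2,r1:Add1,r2:4,r3:Mul1,r4:4
  c4: issue ADD r3<-Add2  regs: r0:Mul2,r1:Add1,r2:4,r3:Add2,r4:4
  c5: CDB Add1=8; issue SUB r4<-Add1  regs: r0:Mul2,r1:8,r2:4,r3:Add2,r4:Add1
  c6: CDB Mul1=8  regs: r0:Mul2,r1:8,r2:4,r3:Add2,r4:Add1
  c7: CDB Mul2=4  regs: r0:4,r1:8,r2:4,r3:Add2,r4:Add1
  c8: -  regs: r0:4,r1:8,r2:4,r3:Add2,r4:Add1
  c9: CDB Add2=12  regs: r0:4,r1:8,r2:4,r3:12,r4:Add1

STATUS = TAG Add1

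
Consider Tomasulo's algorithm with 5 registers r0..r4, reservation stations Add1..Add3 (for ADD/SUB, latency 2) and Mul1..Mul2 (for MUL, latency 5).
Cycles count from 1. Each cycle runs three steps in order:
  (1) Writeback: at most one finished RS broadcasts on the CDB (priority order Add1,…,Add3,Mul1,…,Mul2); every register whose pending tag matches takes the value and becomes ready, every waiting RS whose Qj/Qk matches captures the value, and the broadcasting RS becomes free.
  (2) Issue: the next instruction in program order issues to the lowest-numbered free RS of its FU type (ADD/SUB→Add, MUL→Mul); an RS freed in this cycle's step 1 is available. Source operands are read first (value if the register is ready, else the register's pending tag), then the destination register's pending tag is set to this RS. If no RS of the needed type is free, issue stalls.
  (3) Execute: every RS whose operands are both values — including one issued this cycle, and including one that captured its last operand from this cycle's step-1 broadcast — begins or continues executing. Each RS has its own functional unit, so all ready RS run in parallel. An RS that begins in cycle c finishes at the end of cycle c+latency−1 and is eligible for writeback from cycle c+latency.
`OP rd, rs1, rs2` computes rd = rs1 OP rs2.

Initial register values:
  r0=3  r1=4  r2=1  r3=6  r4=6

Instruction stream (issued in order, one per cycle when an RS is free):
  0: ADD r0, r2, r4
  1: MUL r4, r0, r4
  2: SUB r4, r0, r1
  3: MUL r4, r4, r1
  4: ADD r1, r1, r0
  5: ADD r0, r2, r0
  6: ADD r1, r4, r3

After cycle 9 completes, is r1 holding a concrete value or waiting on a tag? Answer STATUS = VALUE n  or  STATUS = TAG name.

cycle 1: issue ADD r0<-Add1 // r0:Add1,r1:4,r2:1,r3:6,r4:6
cycle 2: issue MUL r4<-Mul1 // r0:Add1,r1:4,r2:1,r3:6,r4:Mul1
cycle 3: CDB Add1=7; issue SUB r4<-Add1 // r0:7,r1:4,r2:1,r3:6,r4:Add1
cycle 4: issue MUL r4<-Mul2 // r0:7,r1:4,r2:1,r3:6,r4:Mul2
cycle 5: CDB Add1=3; issue ADD r1<-Add1 // r0:7,r1:Add1,r2:1,r3:6,r4:Mul2
cycle 6: issue ADD r0<-Add2 // r0:Add2,r1:Add1,r2:1,r3:6,r4:Mul2
cycle 7: CDB Add1=11; issue ADD r1<-Add1 // r0:Add2,r1:Add1,r2:1,r3:6,r4:Mul2
cycle 8: CDB Add2=8 // r0:8,r1:Add1,r2:1,r3:6,r4:Mul2
cycle 9: CDB Mul1=42 // r0:8,r1:Add1,r2:1,r3:6,r4:Mul2

STATUS = TAG Add1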